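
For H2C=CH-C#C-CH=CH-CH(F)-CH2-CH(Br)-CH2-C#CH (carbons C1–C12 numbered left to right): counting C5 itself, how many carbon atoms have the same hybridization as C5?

4

C5 is sp2 (one π bond).
C1: sp2 ✓
C2: sp2 ✓
C3: sp
C4: sp
C5: sp2 ✓
C6: sp2 ✓
C7: sp3
C8: sp3
C9: sp3
C10: sp3
C11: sp
C12: sp
4 carbons are sp2.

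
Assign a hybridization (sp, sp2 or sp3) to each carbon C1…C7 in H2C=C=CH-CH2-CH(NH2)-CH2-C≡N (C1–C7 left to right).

C1 — 3 σ bonds, plus one π bond. Steric number 3, so sp2.
C2 has 2 σ bonds, plus two π bonds: steric number 2 → sp.
C3 has 3 σ bonds, plus one π bond: steric number 3 → sp2.
C4: 4 σ bonds — 4 electron domains, sp3.
C5 (4 σ bonds) has steric number 4: sp3.
C6 carries 4 σ bonds, giving a steric number of 4, so it is sp3.
C7 is sp: 2 σ bonds, plus two π bonds, 2 electron-density regions.

C1 sp2, C2 sp, C3 sp2, C4 sp3, C5 sp3, C6 sp3, C7 sp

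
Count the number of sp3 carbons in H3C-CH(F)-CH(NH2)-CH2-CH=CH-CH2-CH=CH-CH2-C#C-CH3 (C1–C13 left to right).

7

C1: sp3 ✓
C2: sp3 ✓
C3: sp3 ✓
C4: sp3 ✓
C5: sp2
C6: sp2
C7: sp3 ✓
C8: sp2
C9: sp2
C10: sp3 ✓
C11: sp
C12: sp
C13: sp3 ✓
C1, C2, C3, C4, C7, C10, C13 → 7 sp3 carbons.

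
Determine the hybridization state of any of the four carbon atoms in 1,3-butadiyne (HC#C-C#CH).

Every carbon is part of a C≡C triple bond: two σ regions → sp.

sp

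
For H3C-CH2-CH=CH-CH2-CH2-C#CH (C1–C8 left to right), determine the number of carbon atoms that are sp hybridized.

C1: sp3
C2: sp3
C3: sp2
C4: sp2
C5: sp3
C6: sp3
C7: sp ✓
C8: sp ✓
C7, C8 → 2 sp carbons.

2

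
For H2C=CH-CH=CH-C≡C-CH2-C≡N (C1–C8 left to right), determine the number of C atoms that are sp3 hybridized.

1

C1: sp2
C2: sp2
C3: sp2
C4: sp2
C5: sp
C6: sp
C7: sp3 ✓
C8: sp
C7 → 1 sp3 carbon.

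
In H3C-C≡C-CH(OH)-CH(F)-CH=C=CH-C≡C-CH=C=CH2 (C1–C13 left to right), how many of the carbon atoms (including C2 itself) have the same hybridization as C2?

6

C2 is sp (two π bonds).
C1: sp3
C2: sp ✓
C3: sp ✓
C4: sp3
C5: sp3
C6: sp2
C7: sp ✓
C8: sp2
C9: sp ✓
C10: sp ✓
C11: sp2
C12: sp ✓
C13: sp2
6 carbons are sp.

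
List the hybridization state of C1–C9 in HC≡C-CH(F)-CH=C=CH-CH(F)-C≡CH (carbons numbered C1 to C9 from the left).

C1 sp, C2 sp, C3 sp3, C4 sp2, C5 sp, C6 sp2, C7 sp3, C8 sp, C9 sp

C1 — 2 σ bonds, plus two π bonds. Steric number 2, so sp.
C2 — 2 σ bonds, plus two π bonds. Steric number 2, so sp.
C3 — 4 σ bonds. Steric number 4, so sp3.
C4 (3 σ bonds, plus one π bond) has steric number 3: sp2.
C5 — 2 σ bonds, plus two π bonds. Steric number 2, so sp.
C6 (3 σ bonds, plus one π bond) has steric number 3: sp2.
C7 carries 4 σ bonds, giving a steric number of 4, so it is sp3.
C8 has 2 σ bonds, plus two π bonds: steric number 2 → sp.
C9 (2 σ bonds, plus two π bonds) has steric number 2: sp.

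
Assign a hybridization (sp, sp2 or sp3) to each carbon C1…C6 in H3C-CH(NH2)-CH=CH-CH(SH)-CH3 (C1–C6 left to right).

C1 has 4 σ bonds: steric number 4 → sp3.
C2: 4 σ bonds; 4 regions of electron density → sp3.
C3 carries 3 σ bonds, plus one π bond, giving a steric number of 3, so it is sp2.
C4 (3 σ bonds, plus one π bond) has steric number 3: sp2.
C5: 4 σ bonds; 4 regions of electron density → sp3.
C6 (4 σ bonds) has steric number 4: sp3.

C1 sp3, C2 sp3, C3 sp2, C4 sp2, C5 sp3, C6 sp3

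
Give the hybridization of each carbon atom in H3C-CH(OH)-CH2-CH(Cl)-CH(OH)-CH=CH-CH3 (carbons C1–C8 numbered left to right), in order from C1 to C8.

C1 (4 σ bonds) has steric number 4: sp3.
C2 carries 4 σ bonds, giving a steric number of 4, so it is sp3.
C3: 4 σ bonds — 4 electron domains, sp3.
C4 carries 4 σ bonds, giving a steric number of 4, so it is sp3.
C5: 4 σ bonds; 4 regions of electron density → sp3.
C6 is sp2: 3 σ bonds, plus one π bond, 3 electron-density regions.
C7 (3 σ bonds, plus one π bond) has steric number 3: sp2.
C8: 4 σ bonds; 4 regions of electron density → sp3.

C1 sp3, C2 sp3, C3 sp3, C4 sp3, C5 sp3, C6 sp2, C7 sp2, C8 sp3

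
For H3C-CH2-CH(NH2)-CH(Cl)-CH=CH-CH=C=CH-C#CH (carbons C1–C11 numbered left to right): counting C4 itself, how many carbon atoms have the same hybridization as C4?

C4 is sp3 (only σ bonds).
C1: sp3 ✓
C2: sp3 ✓
C3: sp3 ✓
C4: sp3 ✓
C5: sp2
C6: sp2
C7: sp2
C8: sp
C9: sp2
C10: sp
C11: sp
4 carbons are sp3.

4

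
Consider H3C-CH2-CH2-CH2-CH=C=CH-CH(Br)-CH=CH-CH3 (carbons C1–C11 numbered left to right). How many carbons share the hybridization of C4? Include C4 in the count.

6

C4 is sp3 (only σ bonds).
C1: sp3 ✓
C2: sp3 ✓
C3: sp3 ✓
C4: sp3 ✓
C5: sp2
C6: sp
C7: sp2
C8: sp3 ✓
C9: sp2
C10: sp2
C11: sp3 ✓
6 carbons are sp3.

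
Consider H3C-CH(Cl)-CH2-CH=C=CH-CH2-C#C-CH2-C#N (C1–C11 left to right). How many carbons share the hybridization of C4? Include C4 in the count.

C4 is sp2 (one π bond).
C1: sp3
C2: sp3
C3: sp3
C4: sp2 ✓
C5: sp
C6: sp2 ✓
C7: sp3
C8: sp
C9: sp
C10: sp3
C11: sp
2 carbons are sp2.

2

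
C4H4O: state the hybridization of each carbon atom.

sp^2

Each carbon atom (3 σ bonds, plus one π bond) has steric number 3: sp2.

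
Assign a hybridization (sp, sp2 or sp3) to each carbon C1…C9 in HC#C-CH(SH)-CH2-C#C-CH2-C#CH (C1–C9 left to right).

C1: 2 σ bonds, plus two π bonds; 2 regions of electron density → sp.
C2 (2 σ bonds, plus two π bonds) has steric number 2: sp.
C3 (4 σ bonds) has steric number 4: sp3.
C4 (4 σ bonds) has steric number 4: sp3.
C5 (2 σ bonds, plus two π bonds) has steric number 2: sp.
C6 is sp: 2 σ bonds, plus two π bonds, 2 electron-density regions.
C7 is sp3: 4 σ bonds, 4 electron-density regions.
C8: 2 σ bonds, plus two π bonds — 2 electron domains, sp.
C9 carries 2 σ bonds, plus two π bonds, giving a steric number of 2, so it is sp.

C1 sp, C2 sp, C3 sp3, C4 sp3, C5 sp, C6 sp, C7 sp3, C8 sp, C9 sp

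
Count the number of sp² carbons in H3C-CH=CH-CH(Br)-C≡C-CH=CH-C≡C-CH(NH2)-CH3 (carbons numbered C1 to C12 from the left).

C1: sp3
C2: sp2 ✓
C3: sp2 ✓
C4: sp3
C5: sp
C6: sp
C7: sp2 ✓
C8: sp2 ✓
C9: sp
C10: sp
C11: sp3
C12: sp3
C2, C3, C7, C8 → 4 sp2 carbons.

4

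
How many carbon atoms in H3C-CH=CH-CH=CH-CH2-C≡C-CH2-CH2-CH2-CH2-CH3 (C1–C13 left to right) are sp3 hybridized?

7

C1: sp3 ✓
C2: sp2
C3: sp2
C4: sp2
C5: sp2
C6: sp3 ✓
C7: sp
C8: sp
C9: sp3 ✓
C10: sp3 ✓
C11: sp3 ✓
C12: sp3 ✓
C13: sp3 ✓
C1, C6, C9, C10, C11, C12, C13 → 7 sp3 carbons.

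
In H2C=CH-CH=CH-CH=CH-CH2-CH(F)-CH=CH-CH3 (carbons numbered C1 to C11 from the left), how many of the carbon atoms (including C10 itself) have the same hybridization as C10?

C10 is sp2 (one π bond).
C1: sp2 ✓
C2: sp2 ✓
C3: sp2 ✓
C4: sp2 ✓
C5: sp2 ✓
C6: sp2 ✓
C7: sp3
C8: sp3
C9: sp2 ✓
C10: sp2 ✓
C11: sp3
8 carbons are sp2.

8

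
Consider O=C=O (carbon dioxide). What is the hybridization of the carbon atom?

sp

Two σ bonds, two π bonds → steric number 2 → sp.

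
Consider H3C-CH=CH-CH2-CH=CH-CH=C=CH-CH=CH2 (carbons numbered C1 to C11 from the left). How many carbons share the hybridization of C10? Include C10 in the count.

C10 is sp2 (one π bond).
C1: sp3
C2: sp2 ✓
C3: sp2 ✓
C4: sp3
C5: sp2 ✓
C6: sp2 ✓
C7: sp2 ✓
C8: sp
C9: sp2 ✓
C10: sp2 ✓
C11: sp2 ✓
8 carbons are sp2.

8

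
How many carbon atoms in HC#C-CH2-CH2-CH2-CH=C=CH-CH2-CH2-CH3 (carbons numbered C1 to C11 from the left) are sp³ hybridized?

6

C1: sp
C2: sp
C3: sp3 ✓
C4: sp3 ✓
C5: sp3 ✓
C6: sp2
C7: sp
C8: sp2
C9: sp3 ✓
C10: sp3 ✓
C11: sp3 ✓
C3, C4, C5, C9, C10, C11 → 6 sp3 carbons.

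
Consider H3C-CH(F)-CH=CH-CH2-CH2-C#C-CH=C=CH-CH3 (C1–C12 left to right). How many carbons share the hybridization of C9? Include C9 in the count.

C9 is sp2 (one π bond).
C1: sp3
C2: sp3
C3: sp2 ✓
C4: sp2 ✓
C5: sp3
C6: sp3
C7: sp
C8: sp
C9: sp2 ✓
C10: sp
C11: sp2 ✓
C12: sp3
4 carbons are sp2.

4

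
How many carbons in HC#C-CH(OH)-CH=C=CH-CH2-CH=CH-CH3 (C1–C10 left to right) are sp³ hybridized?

3

C1: sp
C2: sp
C3: sp3 ✓
C4: sp2
C5: sp
C6: sp2
C7: sp3 ✓
C8: sp2
C9: sp2
C10: sp3 ✓
C3, C7, C10 → 3 sp3 carbons.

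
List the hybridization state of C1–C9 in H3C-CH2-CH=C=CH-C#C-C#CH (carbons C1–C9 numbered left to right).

C1 carries 4 σ bonds, giving a steric number of 4, so it is sp3.
C2: 4 σ bonds — 4 electron domains, sp3.
C3 — 3 σ bonds, plus one π bond. Steric number 3, so sp2.
C4 is sp: 2 σ bonds, plus two π bonds, 2 electron-density regions.
C5: 3 σ bonds, plus one π bond; 3 regions of electron density → sp2.
C6 (2 σ bonds, plus two π bonds) has steric number 2: sp.
C7: 2 σ bonds, plus two π bonds; 2 regions of electron density → sp.
C8 is sp: 2 σ bonds, plus two π bonds, 2 electron-density regions.
C9 carries 2 σ bonds, plus two π bonds, giving a steric number of 2, so it is sp.

C1 sp3, C2 sp3, C3 sp2, C4 sp, C5 sp2, C6 sp, C7 sp, C8 sp, C9 sp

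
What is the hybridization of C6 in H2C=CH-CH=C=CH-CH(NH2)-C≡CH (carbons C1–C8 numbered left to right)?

sp3

C6 — 4 σ bonds. Steric number 4, so sp3.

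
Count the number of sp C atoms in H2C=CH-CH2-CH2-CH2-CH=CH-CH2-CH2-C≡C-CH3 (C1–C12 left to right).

2

C1: sp2
C2: sp2
C3: sp3
C4: sp3
C5: sp3
C6: sp2
C7: sp2
C8: sp3
C9: sp3
C10: sp ✓
C11: sp ✓
C12: sp3
C10, C11 → 2 sp carbons.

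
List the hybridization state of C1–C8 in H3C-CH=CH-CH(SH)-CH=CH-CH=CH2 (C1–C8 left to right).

C1 carries 4 σ bonds, giving a steric number of 4, so it is sp3.
C2: 3 σ bonds, plus one π bond — 3 electron domains, sp2.
C3 has 3 σ bonds, plus one π bond: steric number 3 → sp2.
C4 — 4 σ bonds. Steric number 4, so sp3.
C5 carries 3 σ bonds, plus one π bond, giving a steric number of 3, so it is sp2.
C6: 3 σ bonds, plus one π bond; 3 regions of electron density → sp2.
C7 is sp2: 3 σ bonds, plus one π bond, 3 electron-density regions.
C8 is sp2: 3 σ bonds, plus one π bond, 3 electron-density regions.

C1 sp3, C2 sp2, C3 sp2, C4 sp3, C5 sp2, C6 sp2, C7 sp2, C8 sp2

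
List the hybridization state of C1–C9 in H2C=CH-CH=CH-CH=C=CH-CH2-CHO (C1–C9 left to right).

C1 sp2, C2 sp2, C3 sp2, C4 sp2, C5 sp2, C6 sp, C7 sp2, C8 sp3, C9 sp2

C1: 3 σ bonds, plus one π bond — 3 electron domains, sp2.
C2 carries 3 σ bonds, plus one π bond, giving a steric number of 3, so it is sp2.
C3: 3 σ bonds, plus one π bond — 3 electron domains, sp2.
C4 carries 3 σ bonds, plus one π bond, giving a steric number of 3, so it is sp2.
C5: 3 σ bonds, plus one π bond — 3 electron domains, sp2.
C6: 2 σ bonds, plus two π bonds; 2 regions of electron density → sp.
C7 — 3 σ bonds, plus one π bond. Steric number 3, so sp2.
C8 has 4 σ bonds: steric number 4 → sp3.
C9 is sp2: 3 σ bonds, plus one π bond, 3 electron-density regions.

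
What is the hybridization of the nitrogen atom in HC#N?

The nitrogen atom has 1 σ bond and 1 lone pair, plus two π bonds: steric number 2 → sp.

sp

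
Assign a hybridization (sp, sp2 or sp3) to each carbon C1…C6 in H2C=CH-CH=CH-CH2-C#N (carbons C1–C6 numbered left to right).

C1 — 3 σ bonds, plus one π bond. Steric number 3, so sp2.
C2 (3 σ bonds, plus one π bond) has steric number 3: sp2.
C3: 3 σ bonds, plus one π bond — 3 electron domains, sp2.
C4 has 3 σ bonds, plus one π bond: steric number 3 → sp2.
C5 is sp3: 4 σ bonds, 4 electron-density regions.
C6 has 2 σ bonds, plus two π bonds: steric number 2 → sp.

C1 sp2, C2 sp2, C3 sp2, C4 sp2, C5 sp3, C6 sp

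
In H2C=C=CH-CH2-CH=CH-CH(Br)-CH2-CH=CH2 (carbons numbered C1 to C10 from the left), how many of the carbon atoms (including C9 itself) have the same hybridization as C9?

6

C9 is sp2 (one π bond).
C1: sp2 ✓
C2: sp
C3: sp2 ✓
C4: sp3
C5: sp2 ✓
C6: sp2 ✓
C7: sp3
C8: sp3
C9: sp2 ✓
C10: sp2 ✓
6 carbons are sp2.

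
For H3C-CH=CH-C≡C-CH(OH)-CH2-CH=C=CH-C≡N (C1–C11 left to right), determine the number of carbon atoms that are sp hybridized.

4

C1: sp3
C2: sp2
C3: sp2
C4: sp ✓
C5: sp ✓
C6: sp3
C7: sp3
C8: sp2
C9: sp ✓
C10: sp2
C11: sp ✓
C4, C5, C9, C11 → 4 sp carbons.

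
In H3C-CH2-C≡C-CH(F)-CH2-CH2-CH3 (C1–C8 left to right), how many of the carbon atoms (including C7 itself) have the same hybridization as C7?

C7 is sp3 (only σ bonds).
C1: sp3 ✓
C2: sp3 ✓
C3: sp
C4: sp
C5: sp3 ✓
C6: sp3 ✓
C7: sp3 ✓
C8: sp3 ✓
6 carbons are sp3.

6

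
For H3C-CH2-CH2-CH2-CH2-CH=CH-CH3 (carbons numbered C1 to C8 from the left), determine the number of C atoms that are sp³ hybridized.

6

C1: sp3 ✓
C2: sp3 ✓
C3: sp3 ✓
C4: sp3 ✓
C5: sp3 ✓
C6: sp2
C7: sp2
C8: sp3 ✓
C1, C2, C3, C4, C5, C8 → 6 sp3 carbons.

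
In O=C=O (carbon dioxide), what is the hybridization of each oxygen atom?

One σ bond + two lone pairs = steric number 3 → sp2.

sp^2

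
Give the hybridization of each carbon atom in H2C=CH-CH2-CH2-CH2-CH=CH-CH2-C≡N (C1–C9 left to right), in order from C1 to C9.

C1 carries 3 σ bonds, plus one π bond, giving a steric number of 3, so it is sp2.
C2 (3 σ bonds, plus one π bond) has steric number 3: sp2.
C3 — 4 σ bonds. Steric number 4, so sp3.
C4 is sp3: 4 σ bonds, 4 electron-density regions.
C5 carries 4 σ bonds, giving a steric number of 4, so it is sp3.
C6 has 3 σ bonds, plus one π bond: steric number 3 → sp2.
C7 has 3 σ bonds, plus one π bond: steric number 3 → sp2.
C8: 4 σ bonds; 4 regions of electron density → sp3.
C9 is sp: 2 σ bonds, plus two π bonds, 2 electron-density regions.

C1 sp2, C2 sp2, C3 sp3, C4 sp3, C5 sp3, C6 sp2, C7 sp2, C8 sp3, C9 sp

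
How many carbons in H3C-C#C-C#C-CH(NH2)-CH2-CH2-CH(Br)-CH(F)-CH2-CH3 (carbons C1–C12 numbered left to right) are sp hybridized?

C1: sp3
C2: sp ✓
C3: sp ✓
C4: sp ✓
C5: sp ✓
C6: sp3
C7: sp3
C8: sp3
C9: sp3
C10: sp3
C11: sp3
C12: sp3
C2, C3, C4, C5 → 4 sp carbons.

4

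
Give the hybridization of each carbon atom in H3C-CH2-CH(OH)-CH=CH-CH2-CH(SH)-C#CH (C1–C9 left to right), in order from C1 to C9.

C1 carries 4 σ bonds, giving a steric number of 4, so it is sp3.
C2 (4 σ bonds) has steric number 4: sp3.
C3 (4 σ bonds) has steric number 4: sp3.
C4: 3 σ bonds, plus one π bond; 3 regions of electron density → sp2.
C5 is sp2: 3 σ bonds, plus one π bond, 3 electron-density regions.
C6 is sp3: 4 σ bonds, 4 electron-density regions.
C7 (4 σ bonds) has steric number 4: sp3.
C8: 2 σ bonds, plus two π bonds; 2 regions of electron density → sp.
C9 is sp: 2 σ bonds, plus two π bonds, 2 electron-density regions.

C1 sp3, C2 sp3, C3 sp3, C4 sp2, C5 sp2, C6 sp3, C7 sp3, C8 sp, C9 sp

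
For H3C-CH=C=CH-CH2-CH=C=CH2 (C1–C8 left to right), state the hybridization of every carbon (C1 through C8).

C1 has 4 σ bonds: steric number 4 → sp3.
C2 — 3 σ bonds, plus one π bond. Steric number 3, so sp2.
C3: 2 σ bonds, plus two π bonds — 2 electron domains, sp.
C4 (3 σ bonds, plus one π bond) has steric number 3: sp2.
C5 (4 σ bonds) has steric number 4: sp3.
C6 — 3 σ bonds, plus one π bond. Steric number 3, so sp2.
C7: 2 σ bonds, plus two π bonds; 2 regions of electron density → sp.
C8 — 3 σ bonds, plus one π bond. Steric number 3, so sp2.

C1 sp3, C2 sp2, C3 sp, C4 sp2, C5 sp3, C6 sp2, C7 sp, C8 sp2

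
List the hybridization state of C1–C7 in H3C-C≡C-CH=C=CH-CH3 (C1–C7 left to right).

C1: 4 σ bonds; 4 regions of electron density → sp3.
C2 has 2 σ bonds, plus two π bonds: steric number 2 → sp.
C3 (2 σ bonds, plus two π bonds) has steric number 2: sp.
C4 (3 σ bonds, plus one π bond) has steric number 3: sp2.
C5 — 2 σ bonds, plus two π bonds. Steric number 2, so sp.
C6 — 3 σ bonds, plus one π bond. Steric number 3, so sp2.
C7 is sp3: 4 σ bonds, 4 electron-density regions.

C1 sp3, C2 sp, C3 sp, C4 sp2, C5 sp, C6 sp2, C7 sp3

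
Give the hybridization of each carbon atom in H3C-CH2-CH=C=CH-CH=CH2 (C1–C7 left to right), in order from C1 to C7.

C1: 4 σ bonds — 4 electron domains, sp3.
C2: 4 σ bonds; 4 regions of electron density → sp3.
C3: 3 σ bonds, plus one π bond; 3 regions of electron density → sp2.
C4: 2 σ bonds, plus two π bonds — 2 electron domains, sp.
C5 — 3 σ bonds, plus one π bond. Steric number 3, so sp2.
C6 — 3 σ bonds, plus one π bond. Steric number 3, so sp2.
C7 carries 3 σ bonds, plus one π bond, giving a steric number of 3, so it is sp2.

C1 sp3, C2 sp3, C3 sp2, C4 sp, C5 sp2, C6 sp2, C7 sp2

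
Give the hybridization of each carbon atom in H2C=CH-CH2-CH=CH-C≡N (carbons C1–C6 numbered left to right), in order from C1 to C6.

C1 sp2, C2 sp2, C3 sp3, C4 sp2, C5 sp2, C6 sp

C1 (3 σ bonds, plus one π bond) has steric number 3: sp2.
C2 — 3 σ bonds, plus one π bond. Steric number 3, so sp2.
C3 is sp3: 4 σ bonds, 4 electron-density regions.
C4: 3 σ bonds, plus one π bond; 3 regions of electron density → sp2.
C5 is sp2: 3 σ bonds, plus one π bond, 3 electron-density regions.
C6 (2 σ bonds, plus two π bonds) has steric number 2: sp.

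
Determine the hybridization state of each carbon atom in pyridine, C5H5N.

sp2

Each carbon atom has 3 σ bonds, plus one π bond: steric number 3 → sp2.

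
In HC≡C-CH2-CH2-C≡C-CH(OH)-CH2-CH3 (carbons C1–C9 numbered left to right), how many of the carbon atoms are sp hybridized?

4

C1: sp ✓
C2: sp ✓
C3: sp3
C4: sp3
C5: sp ✓
C6: sp ✓
C7: sp3
C8: sp3
C9: sp3
C1, C2, C5, C6 → 4 sp carbons.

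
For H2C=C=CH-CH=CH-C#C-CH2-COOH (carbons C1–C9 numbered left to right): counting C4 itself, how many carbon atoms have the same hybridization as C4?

5

C4 is sp2 (one π bond).
C1: sp2 ✓
C2: sp
C3: sp2 ✓
C4: sp2 ✓
C5: sp2 ✓
C6: sp
C7: sp
C8: sp3
C9: sp2 ✓
5 carbons are sp2.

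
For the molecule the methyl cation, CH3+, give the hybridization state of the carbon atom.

Three σ bonds to H, empty p orbital → sp2, trigonal planar.

sp2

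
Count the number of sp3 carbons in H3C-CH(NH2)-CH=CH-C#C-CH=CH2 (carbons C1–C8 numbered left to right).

C1: sp3 ✓
C2: sp3 ✓
C3: sp2
C4: sp2
C5: sp
C6: sp
C7: sp2
C8: sp2
C1, C2 → 2 sp3 carbons.

2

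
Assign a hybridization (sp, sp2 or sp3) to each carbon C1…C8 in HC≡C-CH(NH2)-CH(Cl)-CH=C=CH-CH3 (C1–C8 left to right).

C1: 2 σ bonds, plus two π bonds; 2 regions of electron density → sp.
C2 — 2 σ bonds, plus two π bonds. Steric number 2, so sp.
C3 (4 σ bonds) has steric number 4: sp3.
C4 — 4 σ bonds. Steric number 4, so sp3.
C5 is sp2: 3 σ bonds, plus one π bond, 3 electron-density regions.
C6: 2 σ bonds, plus two π bonds; 2 regions of electron density → sp.
C7 — 3 σ bonds, plus one π bond. Steric number 3, so sp2.
C8 carries 4 σ bonds, giving a steric number of 4, so it is sp3.

C1 sp, C2 sp, C3 sp3, C4 sp3, C5 sp2, C6 sp, C7 sp2, C8 sp3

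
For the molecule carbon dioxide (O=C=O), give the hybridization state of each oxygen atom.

One σ bond + two lone pairs = steric number 3 → sp2.

sp2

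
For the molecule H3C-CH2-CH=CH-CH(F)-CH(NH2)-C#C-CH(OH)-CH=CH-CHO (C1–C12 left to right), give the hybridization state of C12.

sp²

C12 (3 σ bonds, plus one π bond) has steric number 3: sp2.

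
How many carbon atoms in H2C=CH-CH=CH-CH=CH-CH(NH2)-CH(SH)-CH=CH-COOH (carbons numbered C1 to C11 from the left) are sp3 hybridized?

2

C1: sp2
C2: sp2
C3: sp2
C4: sp2
C5: sp2
C6: sp2
C7: sp3 ✓
C8: sp3 ✓
C9: sp2
C10: sp2
C11: sp2
C7, C8 → 2 sp3 carbons.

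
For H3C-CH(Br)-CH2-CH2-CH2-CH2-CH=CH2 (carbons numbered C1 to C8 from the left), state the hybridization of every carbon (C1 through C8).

C1 sp3, C2 sp3, C3 sp3, C4 sp3, C5 sp3, C6 sp3, C7 sp2, C8 sp2

C1 (4 σ bonds) has steric number 4: sp3.
C2: 4 σ bonds; 4 regions of electron density → sp3.
C3 — 4 σ bonds. Steric number 4, so sp3.
C4: 4 σ bonds; 4 regions of electron density → sp3.
C5 is sp3: 4 σ bonds, 4 electron-density regions.
C6 is sp3: 4 σ bonds, 4 electron-density regions.
C7: 3 σ bonds, plus one π bond; 3 regions of electron density → sp2.
C8 carries 3 σ bonds, plus one π bond, giving a steric number of 3, so it is sp2.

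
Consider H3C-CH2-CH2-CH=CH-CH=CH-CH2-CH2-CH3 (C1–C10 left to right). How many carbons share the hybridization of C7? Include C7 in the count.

C7 is sp2 (one π bond).
C1: sp3
C2: sp3
C3: sp3
C4: sp2 ✓
C5: sp2 ✓
C6: sp2 ✓
C7: sp2 ✓
C8: sp3
C9: sp3
C10: sp3
4 carbons are sp2.

4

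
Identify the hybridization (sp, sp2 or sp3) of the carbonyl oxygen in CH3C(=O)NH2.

The carbonyl oxygen — 1 σ bond and 2 lone pairs, plus one π bond. Steric number 3, so sp2.

sp2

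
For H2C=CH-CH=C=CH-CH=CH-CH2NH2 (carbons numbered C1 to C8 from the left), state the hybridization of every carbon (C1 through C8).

C1 sp2, C2 sp2, C3 sp2, C4 sp, C5 sp2, C6 sp2, C7 sp2, C8 sp3

C1 is sp2: 3 σ bonds, plus one π bond, 3 electron-density regions.
C2 (3 σ bonds, plus one π bond) has steric number 3: sp2.
C3 has 3 σ bonds, plus one π bond: steric number 3 → sp2.
C4: 2 σ bonds, plus two π bonds — 2 electron domains, sp.
C5 carries 3 σ bonds, plus one π bond, giving a steric number of 3, so it is sp2.
C6 carries 3 σ bonds, plus one π bond, giving a steric number of 3, so it is sp2.
C7 is sp2: 3 σ bonds, plus one π bond, 3 electron-density regions.
C8: 4 σ bonds; 4 regions of electron density → sp3.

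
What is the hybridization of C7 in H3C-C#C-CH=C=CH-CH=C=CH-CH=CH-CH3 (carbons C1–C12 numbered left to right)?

C7 — 3 σ bonds, plus one π bond. Steric number 3, so sp2.

sp²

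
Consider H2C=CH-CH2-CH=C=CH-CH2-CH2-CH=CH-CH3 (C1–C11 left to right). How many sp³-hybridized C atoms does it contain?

4

C1: sp2
C2: sp2
C3: sp3 ✓
C4: sp2
C5: sp
C6: sp2
C7: sp3 ✓
C8: sp3 ✓
C9: sp2
C10: sp2
C11: sp3 ✓
C3, C7, C8, C11 → 4 sp3 carbons.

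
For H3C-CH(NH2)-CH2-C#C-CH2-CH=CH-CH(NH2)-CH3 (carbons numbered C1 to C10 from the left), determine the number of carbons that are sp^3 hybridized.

C1: sp3 ✓
C2: sp3 ✓
C3: sp3 ✓
C4: sp
C5: sp
C6: sp3 ✓
C7: sp2
C8: sp2
C9: sp3 ✓
C10: sp3 ✓
C1, C2, C3, C6, C9, C10 → 6 sp3 carbons.

6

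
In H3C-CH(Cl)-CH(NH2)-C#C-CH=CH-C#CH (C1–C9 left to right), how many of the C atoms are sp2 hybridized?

C1: sp3
C2: sp3
C3: sp3
C4: sp
C5: sp
C6: sp2 ✓
C7: sp2 ✓
C8: sp
C9: sp
C6, C7 → 2 sp2 carbons.

2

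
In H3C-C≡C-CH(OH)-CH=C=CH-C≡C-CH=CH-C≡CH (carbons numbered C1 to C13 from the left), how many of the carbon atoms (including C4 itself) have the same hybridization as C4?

C4 is sp3 (only σ bonds).
C1: sp3 ✓
C2: sp
C3: sp
C4: sp3 ✓
C5: sp2
C6: sp
C7: sp2
C8: sp
C9: sp
C10: sp2
C11: sp2
C12: sp
C13: sp
2 carbons are sp3.

2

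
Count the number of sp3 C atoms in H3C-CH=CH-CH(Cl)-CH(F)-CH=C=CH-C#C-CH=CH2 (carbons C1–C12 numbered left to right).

3

C1: sp3 ✓
C2: sp2
C3: sp2
C4: sp3 ✓
C5: sp3 ✓
C6: sp2
C7: sp
C8: sp2
C9: sp
C10: sp
C11: sp2
C12: sp2
C1, C4, C5 → 3 sp3 carbons.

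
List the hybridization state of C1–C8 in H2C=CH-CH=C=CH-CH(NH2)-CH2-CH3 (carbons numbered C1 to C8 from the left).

C1 is sp2: 3 σ bonds, plus one π bond, 3 electron-density regions.
C2 is sp2: 3 σ bonds, plus one π bond, 3 electron-density regions.
C3 is sp2: 3 σ bonds, plus one π bond, 3 electron-density regions.
C4 is sp: 2 σ bonds, plus two π bonds, 2 electron-density regions.
C5: 3 σ bonds, plus one π bond — 3 electron domains, sp2.
C6 is sp3: 4 σ bonds, 4 electron-density regions.
C7: 4 σ bonds; 4 regions of electron density → sp3.
C8 has 4 σ bonds: steric number 4 → sp3.

C1 sp2, C2 sp2, C3 sp2, C4 sp, C5 sp2, C6 sp3, C7 sp3, C8 sp3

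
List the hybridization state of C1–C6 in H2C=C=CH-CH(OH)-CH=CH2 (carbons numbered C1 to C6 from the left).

C1 sp2, C2 sp, C3 sp2, C4 sp3, C5 sp2, C6 sp2

C1 — 3 σ bonds, plus one π bond. Steric number 3, so sp2.
C2 carries 2 σ bonds, plus two π bonds, giving a steric number of 2, so it is sp.
C3 carries 3 σ bonds, plus one π bond, giving a steric number of 3, so it is sp2.
C4 has 4 σ bonds: steric number 4 → sp3.
C5 (3 σ bonds, plus one π bond) has steric number 3: sp2.
C6 (3 σ bonds, plus one π bond) has steric number 3: sp2.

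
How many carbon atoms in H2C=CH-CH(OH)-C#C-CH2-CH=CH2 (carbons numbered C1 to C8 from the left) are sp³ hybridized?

2

C1: sp2
C2: sp2
C3: sp3 ✓
C4: sp
C5: sp
C6: sp3 ✓
C7: sp2
C8: sp2
C3, C6 → 2 sp3 carbons.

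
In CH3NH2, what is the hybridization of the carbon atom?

The carbon atom has 4 σ bonds: steric number 4 → sp3.

sp³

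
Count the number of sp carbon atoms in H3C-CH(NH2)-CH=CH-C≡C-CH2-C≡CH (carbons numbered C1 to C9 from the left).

4

C1: sp3
C2: sp3
C3: sp2
C4: sp2
C5: sp ✓
C6: sp ✓
C7: sp3
C8: sp ✓
C9: sp ✓
C5, C6, C8, C9 → 4 sp carbons.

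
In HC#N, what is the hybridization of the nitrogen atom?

sp

The nitrogen atom: 1 σ bond and 1 lone pair, plus two π bonds — 2 electron domains, sp.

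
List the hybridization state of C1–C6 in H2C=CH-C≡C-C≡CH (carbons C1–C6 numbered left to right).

C1 carries 3 σ bonds, plus one π bond, giving a steric number of 3, so it is sp2.
C2 carries 3 σ bonds, plus one π bond, giving a steric number of 3, so it is sp2.
C3 (2 σ bonds, plus two π bonds) has steric number 2: sp.
C4: 2 σ bonds, plus two π bonds — 2 electron domains, sp.
C5: 2 σ bonds, plus two π bonds; 2 regions of electron density → sp.
C6 (2 σ bonds, plus two π bonds) has steric number 2: sp.

C1 sp2, C2 sp2, C3 sp, C4 sp, C5 sp, C6 sp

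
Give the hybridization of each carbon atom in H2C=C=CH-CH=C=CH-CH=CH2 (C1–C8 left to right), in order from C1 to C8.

C1 (3 σ bonds, plus one π bond) has steric number 3: sp2.
C2 is sp: 2 σ bonds, plus two π bonds, 2 electron-density regions.
C3: 3 σ bonds, plus one π bond — 3 electron domains, sp2.
C4 — 3 σ bonds, plus one π bond. Steric number 3, so sp2.
C5: 2 σ bonds, plus two π bonds; 2 regions of electron density → sp.
C6 (3 σ bonds, plus one π bond) has steric number 3: sp2.
C7 — 3 σ bonds, plus one π bond. Steric number 3, so sp2.
C8 (3 σ bonds, plus one π bond) has steric number 3: sp2.

C1 sp2, C2 sp, C3 sp2, C4 sp2, C5 sp, C6 sp2, C7 sp2, C8 sp2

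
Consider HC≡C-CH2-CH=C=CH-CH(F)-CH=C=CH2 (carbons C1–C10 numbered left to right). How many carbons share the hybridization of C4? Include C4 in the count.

4

C4 is sp2 (one π bond).
C1: sp
C2: sp
C3: sp3
C4: sp2 ✓
C5: sp
C6: sp2 ✓
C7: sp3
C8: sp2 ✓
C9: sp
C10: sp2 ✓
4 carbons are sp2.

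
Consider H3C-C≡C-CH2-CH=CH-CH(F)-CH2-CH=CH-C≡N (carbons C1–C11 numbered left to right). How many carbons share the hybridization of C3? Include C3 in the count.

3

C3 is sp (two π bonds).
C1: sp3
C2: sp ✓
C3: sp ✓
C4: sp3
C5: sp2
C6: sp2
C7: sp3
C8: sp3
C9: sp2
C10: sp2
C11: sp ✓
3 carbons are sp.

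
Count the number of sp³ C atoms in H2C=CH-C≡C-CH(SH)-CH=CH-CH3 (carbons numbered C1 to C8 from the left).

2

C1: sp2
C2: sp2
C3: sp
C4: sp
C5: sp3 ✓
C6: sp2
C7: sp2
C8: sp3 ✓
C5, C8 → 2 sp3 carbons.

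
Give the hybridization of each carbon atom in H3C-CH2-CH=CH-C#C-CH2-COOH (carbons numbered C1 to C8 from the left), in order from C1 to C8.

C1 sp3, C2 sp3, C3 sp2, C4 sp2, C5 sp, C6 sp, C7 sp3, C8 sp2

C1 has 4 σ bonds: steric number 4 → sp3.
C2 — 4 σ bonds. Steric number 4, so sp3.
C3: 3 σ bonds, plus one π bond; 3 regions of electron density → sp2.
C4 (3 σ bonds, plus one π bond) has steric number 3: sp2.
C5 is sp: 2 σ bonds, plus two π bonds, 2 electron-density regions.
C6 has 2 σ bonds, plus two π bonds: steric number 2 → sp.
C7: 4 σ bonds — 4 electron domains, sp3.
C8: 3 σ bonds, plus one π bond; 3 regions of electron density → sp2.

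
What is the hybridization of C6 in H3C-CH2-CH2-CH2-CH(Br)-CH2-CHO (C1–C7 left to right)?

C6 — 4 σ bonds. Steric number 4, so sp3.

sp3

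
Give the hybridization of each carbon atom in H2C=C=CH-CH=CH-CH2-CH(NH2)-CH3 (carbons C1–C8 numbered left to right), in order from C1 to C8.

C1 (3 σ bonds, plus one π bond) has steric number 3: sp2.
C2: 2 σ bonds, plus two π bonds; 2 regions of electron density → sp.
C3 carries 3 σ bonds, plus one π bond, giving a steric number of 3, so it is sp2.
C4: 3 σ bonds, plus one π bond; 3 regions of electron density → sp2.
C5 (3 σ bonds, plus one π bond) has steric number 3: sp2.
C6 — 4 σ bonds. Steric number 4, so sp3.
C7 (4 σ bonds) has steric number 4: sp3.
C8 is sp3: 4 σ bonds, 4 electron-density regions.

C1 sp2, C2 sp, C3 sp2, C4 sp2, C5 sp2, C6 sp3, C7 sp3, C8 sp3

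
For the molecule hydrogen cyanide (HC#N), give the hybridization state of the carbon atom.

sp

The carbon atom carries 2 σ bonds, plus two π bonds, giving a steric number of 2, so it is sp.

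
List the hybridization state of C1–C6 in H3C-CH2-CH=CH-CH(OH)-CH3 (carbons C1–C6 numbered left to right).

C1 sp3, C2 sp3, C3 sp2, C4 sp2, C5 sp3, C6 sp3

C1 carries 4 σ bonds, giving a steric number of 4, so it is sp3.
C2 is sp3: 4 σ bonds, 4 electron-density regions.
C3 carries 3 σ bonds, plus one π bond, giving a steric number of 3, so it is sp2.
C4 carries 3 σ bonds, plus one π bond, giving a steric number of 3, so it is sp2.
C5 is sp3: 4 σ bonds, 4 electron-density regions.
C6 has 4 σ bonds: steric number 4 → sp3.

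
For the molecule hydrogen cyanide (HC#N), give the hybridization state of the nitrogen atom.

The nitrogen atom (1 σ bond and 1 lone pair, plus two π bonds) has steric number 2: sp.

sp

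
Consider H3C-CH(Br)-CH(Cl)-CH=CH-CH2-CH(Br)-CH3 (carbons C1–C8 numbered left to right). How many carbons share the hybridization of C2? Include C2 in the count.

C2 is sp3 (only σ bonds).
C1: sp3 ✓
C2: sp3 ✓
C3: sp3 ✓
C4: sp2
C5: sp2
C6: sp3 ✓
C7: sp3 ✓
C8: sp3 ✓
6 carbons are sp3.

6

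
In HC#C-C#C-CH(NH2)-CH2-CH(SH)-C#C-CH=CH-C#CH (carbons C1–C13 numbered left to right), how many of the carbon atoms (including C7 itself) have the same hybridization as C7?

3

C7 is sp3 (only σ bonds).
C1: sp
C2: sp
C3: sp
C4: sp
C5: sp3 ✓
C6: sp3 ✓
C7: sp3 ✓
C8: sp
C9: sp
C10: sp2
C11: sp2
C12: sp
C13: sp
3 carbons are sp3.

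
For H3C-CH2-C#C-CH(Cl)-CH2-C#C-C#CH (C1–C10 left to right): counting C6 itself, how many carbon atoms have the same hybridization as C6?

4

C6 is sp3 (only σ bonds).
C1: sp3 ✓
C2: sp3 ✓
C3: sp
C4: sp
C5: sp3 ✓
C6: sp3 ✓
C7: sp
C8: sp
C9: sp
C10: sp
4 carbons are sp3.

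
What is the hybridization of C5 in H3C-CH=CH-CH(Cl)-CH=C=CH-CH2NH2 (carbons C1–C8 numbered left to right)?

sp²

C5: 3 σ bonds, plus one π bond; 3 regions of electron density → sp2.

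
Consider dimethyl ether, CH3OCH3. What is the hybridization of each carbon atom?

sp³

Each carbon atom: 4 σ bonds — 4 electron domains, sp3.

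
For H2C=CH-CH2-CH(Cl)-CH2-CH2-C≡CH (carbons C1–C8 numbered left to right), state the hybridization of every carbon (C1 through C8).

C1 has 3 σ bonds, plus one π bond: steric number 3 → sp2.
C2 (3 σ bonds, plus one π bond) has steric number 3: sp2.
C3 carries 4 σ bonds, giving a steric number of 4, so it is sp3.
C4 — 4 σ bonds. Steric number 4, so sp3.
C5: 4 σ bonds — 4 electron domains, sp3.
C6 is sp3: 4 σ bonds, 4 electron-density regions.
C7: 2 σ bonds, plus two π bonds; 2 regions of electron density → sp.
C8 — 2 σ bonds, plus two π bonds. Steric number 2, so sp.

C1 sp2, C2 sp2, C3 sp3, C4 sp3, C5 sp3, C6 sp3, C7 sp, C8 sp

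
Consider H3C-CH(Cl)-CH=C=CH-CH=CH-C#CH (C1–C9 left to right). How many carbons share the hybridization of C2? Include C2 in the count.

2

C2 is sp3 (only σ bonds).
C1: sp3 ✓
C2: sp3 ✓
C3: sp2
C4: sp
C5: sp2
C6: sp2
C7: sp2
C8: sp
C9: sp
2 carbons are sp3.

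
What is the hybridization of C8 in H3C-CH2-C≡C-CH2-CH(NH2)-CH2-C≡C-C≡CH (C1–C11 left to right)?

sp

C8 has 2 σ bonds, plus two π bonds: steric number 2 → sp.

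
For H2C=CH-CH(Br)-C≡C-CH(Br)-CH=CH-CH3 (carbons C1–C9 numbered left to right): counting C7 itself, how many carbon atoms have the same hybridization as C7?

4

C7 is sp2 (one π bond).
C1: sp2 ✓
C2: sp2 ✓
C3: sp3
C4: sp
C5: sp
C6: sp3
C7: sp2 ✓
C8: sp2 ✓
C9: sp3
4 carbons are sp2.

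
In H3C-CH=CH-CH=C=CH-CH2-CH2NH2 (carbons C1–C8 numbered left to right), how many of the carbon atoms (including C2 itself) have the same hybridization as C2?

C2 is sp2 (one π bond).
C1: sp3
C2: sp2 ✓
C3: sp2 ✓
C4: sp2 ✓
C5: sp
C6: sp2 ✓
C7: sp3
C8: sp3
4 carbons are sp2.

4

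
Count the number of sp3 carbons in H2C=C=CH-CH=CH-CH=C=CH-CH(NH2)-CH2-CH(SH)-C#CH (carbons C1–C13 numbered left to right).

3

C1: sp2
C2: sp
C3: sp2
C4: sp2
C5: sp2
C6: sp2
C7: sp
C8: sp2
C9: sp3 ✓
C10: sp3 ✓
C11: sp3 ✓
C12: sp
C13: sp
C9, C10, C11 → 3 sp3 carbons.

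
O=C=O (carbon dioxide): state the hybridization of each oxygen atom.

One σ bond + two lone pairs = steric number 3 → sp2.

sp2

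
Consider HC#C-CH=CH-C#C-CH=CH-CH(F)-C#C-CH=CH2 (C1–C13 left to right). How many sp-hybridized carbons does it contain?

C1: sp ✓
C2: sp ✓
C3: sp2
C4: sp2
C5: sp ✓
C6: sp ✓
C7: sp2
C8: sp2
C9: sp3
C10: sp ✓
C11: sp ✓
C12: sp2
C13: sp2
C1, C2, C5, C6, C10, C11 → 6 sp carbons.

6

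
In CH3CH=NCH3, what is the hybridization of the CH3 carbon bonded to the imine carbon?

The CH3 carbon bonded to the imine carbon carries 4 σ bonds, giving a steric number of 4, so it is sp3.

sp³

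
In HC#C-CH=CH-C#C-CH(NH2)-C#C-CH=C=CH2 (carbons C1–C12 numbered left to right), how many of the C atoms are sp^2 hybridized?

C1: sp
C2: sp
C3: sp2 ✓
C4: sp2 ✓
C5: sp
C6: sp
C7: sp3
C8: sp
C9: sp
C10: sp2 ✓
C11: sp
C12: sp2 ✓
C3, C4, C10, C12 → 4 sp2 carbons.

4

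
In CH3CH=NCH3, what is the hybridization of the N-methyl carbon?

The N-methyl carbon is sp3: 4 σ bonds, 4 electron-density regions.

sp^3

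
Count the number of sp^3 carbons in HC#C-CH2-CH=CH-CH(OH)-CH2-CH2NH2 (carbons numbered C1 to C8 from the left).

C1: sp
C2: sp
C3: sp3 ✓
C4: sp2
C5: sp2
C6: sp3 ✓
C7: sp3 ✓
C8: sp3 ✓
C3, C6, C7, C8 → 4 sp3 carbons.

4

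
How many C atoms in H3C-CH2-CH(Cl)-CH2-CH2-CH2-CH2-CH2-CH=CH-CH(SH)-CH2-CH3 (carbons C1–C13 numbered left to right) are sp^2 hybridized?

C1: sp3
C2: sp3
C3: sp3
C4: sp3
C5: sp3
C6: sp3
C7: sp3
C8: sp3
C9: sp2 ✓
C10: sp2 ✓
C11: sp3
C12: sp3
C13: sp3
C9, C10 → 2 sp2 carbons.

2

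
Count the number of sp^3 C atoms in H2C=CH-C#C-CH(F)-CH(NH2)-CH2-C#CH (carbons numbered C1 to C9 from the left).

3

C1: sp2
C2: sp2
C3: sp
C4: sp
C5: sp3 ✓
C6: sp3 ✓
C7: sp3 ✓
C8: sp
C9: sp
C5, C6, C7 → 3 sp3 carbons.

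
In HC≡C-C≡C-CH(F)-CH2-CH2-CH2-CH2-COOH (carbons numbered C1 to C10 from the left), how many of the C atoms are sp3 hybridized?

5

C1: sp
C2: sp
C3: sp
C4: sp
C5: sp3 ✓
C6: sp3 ✓
C7: sp3 ✓
C8: sp3 ✓
C9: sp3 ✓
C10: sp2
C5, C6, C7, C8, C9 → 5 sp3 carbons.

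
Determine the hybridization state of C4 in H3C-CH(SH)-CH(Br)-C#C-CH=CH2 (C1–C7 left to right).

sp

C4 is sp: 2 σ bonds, plus two π bonds, 2 electron-density regions.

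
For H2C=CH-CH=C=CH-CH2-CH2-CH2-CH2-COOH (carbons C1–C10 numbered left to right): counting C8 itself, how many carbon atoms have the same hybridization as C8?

4

C8 is sp3 (only σ bonds).
C1: sp2
C2: sp2
C3: sp2
C4: sp
C5: sp2
C6: sp3 ✓
C7: sp3 ✓
C8: sp3 ✓
C9: sp3 ✓
C10: sp2
4 carbons are sp3.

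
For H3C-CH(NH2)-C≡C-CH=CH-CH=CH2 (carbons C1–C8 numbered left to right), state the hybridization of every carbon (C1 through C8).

C1 sp3, C2 sp3, C3 sp, C4 sp, C5 sp2, C6 sp2, C7 sp2, C8 sp2

C1 has 4 σ bonds: steric number 4 → sp3.
C2 — 4 σ bonds. Steric number 4, so sp3.
C3: 2 σ bonds, plus two π bonds; 2 regions of electron density → sp.
C4: 2 σ bonds, plus two π bonds — 2 electron domains, sp.
C5 is sp2: 3 σ bonds, plus one π bond, 3 electron-density regions.
C6 is sp2: 3 σ bonds, plus one π bond, 3 electron-density regions.
C7 is sp2: 3 σ bonds, plus one π bond, 3 electron-density regions.
C8 carries 3 σ bonds, plus one π bond, giving a steric number of 3, so it is sp2.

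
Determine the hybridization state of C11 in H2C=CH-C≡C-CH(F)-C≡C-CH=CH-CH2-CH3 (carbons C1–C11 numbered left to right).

sp^3

C11: 4 σ bonds; 4 regions of electron density → sp3.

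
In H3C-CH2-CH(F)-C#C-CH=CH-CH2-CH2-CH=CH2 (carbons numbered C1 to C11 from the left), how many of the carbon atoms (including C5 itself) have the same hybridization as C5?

C5 is sp (two π bonds).
C1: sp3
C2: sp3
C3: sp3
C4: sp ✓
C5: sp ✓
C6: sp2
C7: sp2
C8: sp3
C9: sp3
C10: sp2
C11: sp2
2 carbons are sp.

2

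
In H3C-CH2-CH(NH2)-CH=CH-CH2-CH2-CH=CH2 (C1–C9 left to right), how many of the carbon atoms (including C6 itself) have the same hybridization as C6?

5

C6 is sp3 (only σ bonds).
C1: sp3 ✓
C2: sp3 ✓
C3: sp3 ✓
C4: sp2
C5: sp2
C6: sp3 ✓
C7: sp3 ✓
C8: sp2
C9: sp2
5 carbons are sp3.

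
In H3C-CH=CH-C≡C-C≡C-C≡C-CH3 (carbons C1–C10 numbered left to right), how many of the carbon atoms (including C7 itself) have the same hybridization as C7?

C7 is sp (two π bonds).
C1: sp3
C2: sp2
C3: sp2
C4: sp ✓
C5: sp ✓
C6: sp ✓
C7: sp ✓
C8: sp ✓
C9: sp ✓
C10: sp3
6 carbons are sp.

6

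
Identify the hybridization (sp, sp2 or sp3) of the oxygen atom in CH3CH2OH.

sp³

The oxygen atom: 2 σ bonds and 2 lone pairs; 4 regions of electron density → sp3.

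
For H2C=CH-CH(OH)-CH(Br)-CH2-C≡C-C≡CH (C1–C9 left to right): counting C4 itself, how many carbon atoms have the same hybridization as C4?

3

C4 is sp3 (only σ bonds).
C1: sp2
C2: sp2
C3: sp3 ✓
C4: sp3 ✓
C5: sp3 ✓
C6: sp
C7: sp
C8: sp
C9: sp
3 carbons are sp3.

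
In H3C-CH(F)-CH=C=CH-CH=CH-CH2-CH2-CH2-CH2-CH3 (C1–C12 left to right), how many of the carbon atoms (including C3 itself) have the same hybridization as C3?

C3 is sp2 (one π bond).
C1: sp3
C2: sp3
C3: sp2 ✓
C4: sp
C5: sp2 ✓
C6: sp2 ✓
C7: sp2 ✓
C8: sp3
C9: sp3
C10: sp3
C11: sp3
C12: sp3
4 carbons are sp2.

4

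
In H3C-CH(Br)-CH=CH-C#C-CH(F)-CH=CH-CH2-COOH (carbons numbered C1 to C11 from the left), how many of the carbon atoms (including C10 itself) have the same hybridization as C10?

4

C10 is sp3 (only σ bonds).
C1: sp3 ✓
C2: sp3 ✓
C3: sp2
C4: sp2
C5: sp
C6: sp
C7: sp3 ✓
C8: sp2
C9: sp2
C10: sp3 ✓
C11: sp2
4 carbons are sp3.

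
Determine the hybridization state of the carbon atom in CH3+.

Three σ bonds to H, empty p orbital → sp2, trigonal planar.

sp2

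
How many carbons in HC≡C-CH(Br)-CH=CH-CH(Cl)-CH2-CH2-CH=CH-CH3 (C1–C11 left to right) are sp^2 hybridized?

C1: sp
C2: sp
C3: sp3
C4: sp2 ✓
C5: sp2 ✓
C6: sp3
C7: sp3
C8: sp3
C9: sp2 ✓
C10: sp2 ✓
C11: sp3
C4, C5, C9, C10 → 4 sp2 carbons.

4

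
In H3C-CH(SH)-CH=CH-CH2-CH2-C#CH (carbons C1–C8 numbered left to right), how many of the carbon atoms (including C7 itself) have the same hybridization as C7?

2

C7 is sp (two π bonds).
C1: sp3
C2: sp3
C3: sp2
C4: sp2
C5: sp3
C6: sp3
C7: sp ✓
C8: sp ✓
2 carbons are sp.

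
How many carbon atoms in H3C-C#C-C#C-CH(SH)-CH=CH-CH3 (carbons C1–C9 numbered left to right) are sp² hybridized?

2

C1: sp3
C2: sp
C3: sp
C4: sp
C5: sp
C6: sp3
C7: sp2 ✓
C8: sp2 ✓
C9: sp3
C7, C8 → 2 sp2 carbons.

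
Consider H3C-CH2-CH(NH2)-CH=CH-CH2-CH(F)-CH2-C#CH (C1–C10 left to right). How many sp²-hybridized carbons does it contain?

C1: sp3
C2: sp3
C3: sp3
C4: sp2 ✓
C5: sp2 ✓
C6: sp3
C7: sp3
C8: sp3
C9: sp
C10: sp
C4, C5 → 2 sp2 carbons.

2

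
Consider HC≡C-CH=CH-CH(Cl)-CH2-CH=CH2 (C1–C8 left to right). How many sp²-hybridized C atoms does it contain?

4

C1: sp
C2: sp
C3: sp2 ✓
C4: sp2 ✓
C5: sp3
C6: sp3
C7: sp2 ✓
C8: sp2 ✓
C3, C4, C7, C8 → 4 sp2 carbons.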